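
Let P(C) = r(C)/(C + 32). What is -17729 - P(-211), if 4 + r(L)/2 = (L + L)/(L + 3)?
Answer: -165021737/9308 ≈ -17729.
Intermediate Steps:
r(L) = -8 + 4*L/(3 + L) (r(L) = -8 + 2*((L + L)/(L + 3)) = -8 + 2*((2*L)/(3 + L)) = -8 + 2*(2*L/(3 + L)) = -8 + 4*L/(3 + L))
P(C) = 4*(-6 - C)/((3 + C)*(32 + C)) (P(C) = (4*(-6 - C)/(3 + C))/(C + 32) = (4*(-6 - C)/(3 + C))/(32 + C) = 4*(-6 - C)/((3 + C)*(32 + C)))
-17729 - P(-211) = -17729 - 4*(-6 - 1*(-211))/((3 - 211)*(32 - 211)) = -17729 - 4*(-6 + 211)/((-208)*(-179)) = -17729 - 4*(-1)*(-1)*205/(208*179) = -17729 - 1*205/9308 = -17729 - 205/9308 = -165021737/9308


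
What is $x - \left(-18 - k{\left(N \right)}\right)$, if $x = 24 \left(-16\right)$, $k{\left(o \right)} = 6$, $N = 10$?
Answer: $-360$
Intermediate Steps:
$x = -384$
$x - \left(-18 - k{\left(N \right)}\right) = -384 + \left(\left(6 + 31\right) - 13\right) = -384 + \left(37 - 13\right) = -384 + 24 = -360$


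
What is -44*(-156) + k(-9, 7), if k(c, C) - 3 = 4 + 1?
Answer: 6872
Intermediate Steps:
k(c, C) = 8 (k(c, C) = 3 + (4 + 1) = 3 + 5 = 8)
-44*(-156) + k(-9, 7) = -44*(-156) + 8 = 6864 + 8 = 6872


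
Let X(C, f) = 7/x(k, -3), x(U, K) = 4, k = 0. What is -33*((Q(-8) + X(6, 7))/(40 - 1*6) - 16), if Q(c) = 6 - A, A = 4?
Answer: 71313/136 ≈ 524.36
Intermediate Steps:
X(C, f) = 7/4
Q(c) = 2 (Q(c) = 6 - 1*4 = 6 - 4 = 2)
-33*((Q(-8) + X(6, 7))/(40 - 1*6) - 16) = -33*((2 + 7/4)/(40 - 1*6) - 16) = -33*(15/(4*(40 - 6)) - 16) = -33*((15/4)/34 - 16) = -33*((15/4)*(1/34) - 16) = -33*(15/136 - 16) = -33*(-2161/136) = 71313/136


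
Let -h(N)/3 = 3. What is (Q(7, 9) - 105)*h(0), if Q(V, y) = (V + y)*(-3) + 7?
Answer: 1314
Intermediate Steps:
Q(V, y) = 7 - 3*V - 3*y (Q(V, y) = (-3*V - 3*y) + 7 = 7 - 3*V - 3*y)
h(N) = -9 (h(N) = -3*3 = -9)
(Q(7, 9) - 105)*h(0) = ((7 - 3*7 - 3*9) - 105)*(-9) = ((7 - 21 - 27) - 105)*(-9) = (-41 - 105)*(-9) = -146*(-9) = 1314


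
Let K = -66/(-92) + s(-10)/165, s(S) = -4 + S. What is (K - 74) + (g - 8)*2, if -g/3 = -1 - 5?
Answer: -405059/7590 ≈ -53.367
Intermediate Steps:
g = 18 (g = -3*(-1 - 5) = -3*(-6) = 18)
K = 4801/7590 (K = -66/(-92) + (-4 - 10)/165 = -66*(-1/92) - 14*1/165 = 33/46 - 14/165 = 4801/7590 ≈ 0.63254)
(K - 74) + (g - 8)*2 = (4801/7590 - 74) + (18 - 8)*2 = -556859/7590 + 10*2 = -556859/7590 + 20 = -405059/7590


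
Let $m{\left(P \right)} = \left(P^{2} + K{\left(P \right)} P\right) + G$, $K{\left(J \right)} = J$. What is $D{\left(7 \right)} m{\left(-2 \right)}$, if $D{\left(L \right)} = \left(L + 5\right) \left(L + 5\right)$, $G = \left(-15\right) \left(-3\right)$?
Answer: $7632$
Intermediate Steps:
$G = 45$
$D{\left(L \right)} = \left(5 + L\right)^{2}$ ($D{\left(L \right)} = \left(5 + L\right) \left(5 + L\right) = \left(5 + L\right)^{2}$)
$m{\left(P \right)} = 45 + 2 P^{2}$ ($m{\left(P \right)} = \left(P^{2} + P P\right) + 45 = \left(P^{2} + P^{2}\right) + 45 = 2 P^{2} + 45 = 45 + 2 P^{2}$)
$D{\left(7 \right)} m{\left(-2 \right)} = \left(5 + 7\right)^{2} \left(45 + 2 \left(-2\right)^{2}\right) = 12^{2} \left(45 + 2 \cdot 4\right) = 144 \left(45 + 8\right) = 144 \cdot 53 = 7632$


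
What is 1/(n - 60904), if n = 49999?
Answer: -1/10905 ≈ -9.1701e-5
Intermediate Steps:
1/(n - 60904) = 1/(49999 - 60904) = 1/(-10905) = -1/10905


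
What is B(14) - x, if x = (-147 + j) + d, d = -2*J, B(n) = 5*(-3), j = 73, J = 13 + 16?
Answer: 117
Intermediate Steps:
J = 29
B(n) = -15
d = -58 (d = -2*29 = -58)
x = -132 (x = (-147 + 73) - 58 = -74 - 58 = -132)
B(14) - x = -15 - 1*(-132) = -15 + 132 = 117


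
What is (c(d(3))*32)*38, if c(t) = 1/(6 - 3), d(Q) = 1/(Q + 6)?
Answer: 1216/3 ≈ 405.33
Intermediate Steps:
d(Q) = 1/(6 + Q)
c(t) = ⅓ (c(t) = 1/3 = ⅓)
(c(d(3))*32)*38 = ((⅓)*32)*38 = (32/3)*38 = 1216/3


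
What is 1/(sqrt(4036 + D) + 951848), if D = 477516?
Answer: 118981/113251766694 - sqrt(30097)/226503533388 ≈ 1.0498e-6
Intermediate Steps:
1/(sqrt(4036 + D) + 951848) = 1/(sqrt(4036 + 477516) + 951848) = 1/(sqrt(481552) + 951848) = 1/(4*sqrt(30097) + 951848) = 1/(951848 + 4*sqrt(30097))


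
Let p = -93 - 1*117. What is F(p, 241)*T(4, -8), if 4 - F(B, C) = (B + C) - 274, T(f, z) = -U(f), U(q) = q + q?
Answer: -1976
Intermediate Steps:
U(q) = 2*q
T(f, z) = -2*f
p = -210 (p = -93 - 117 = -210)
F(B, C) = 278 - B - C (F(B, C) = 4 - ((B + C) - 274) = 4 - (-274 + B + C) = 4 + (274 - B - C) = 278 - B - C)
F(p, 241)*T(4, -8) = (278 - 1*(-210) - 1*241)*(-2*4) = (278 + 210 - 241)*(-8) = 247*(-8) = -1976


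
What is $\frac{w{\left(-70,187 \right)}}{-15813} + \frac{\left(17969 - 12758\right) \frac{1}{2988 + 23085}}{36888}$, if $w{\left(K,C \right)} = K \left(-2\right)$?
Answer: $- \frac{711994253}{80468995608} \approx -0.0088481$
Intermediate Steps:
$w{\left(K,C \right)} = - 2 K$
$\frac{w{\left(-70,187 \right)}}{-15813} + \frac{\left(17969 - 12758\right) \frac{1}{2988 + 23085}}{36888} = \frac{\left(-2\right) \left(-70\right)}{-15813} + \frac{\left(17969 - 12758\right) \frac{1}{2988 + 23085}}{36888} = 140 \left(- \frac{1}{15813}\right) + \frac{5211}{26073} \cdot \frac{1}{36888} = - \frac{20}{2259} + 5211 \cdot \frac{1}{26073} \cdot \frac{1}{36888} = - \frac{20}{2259} + \frac{579}{2897} \cdot \frac{1}{36888} = - \frac{20}{2259} + \frac{193}{35621512} = - \frac{711994253}{80468995608}$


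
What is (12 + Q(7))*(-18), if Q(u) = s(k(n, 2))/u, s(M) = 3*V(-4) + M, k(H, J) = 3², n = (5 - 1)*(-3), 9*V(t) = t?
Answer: -1650/7 ≈ -235.71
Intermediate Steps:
V(t) = t/9
n = -12 (n = 4*(-3) = -12)
k(H, J) = 9
s(M) = -4/3 + M (s(M) = 3*((⅑)*(-4)) + M = 3*(-4/9) + M = -4/3 + M)
Q(u) = 23/(3*u) (Q(u) = (-4/3 + 9)/u = 23/(3*u))
(12 + Q(7))*(-18) = (12 + (23/3)/7)*(-18) = (12 + (23/3)*(⅐))*(-18) = (12 + 23/21)*(-18) = (275/21)*(-18) = -1650/7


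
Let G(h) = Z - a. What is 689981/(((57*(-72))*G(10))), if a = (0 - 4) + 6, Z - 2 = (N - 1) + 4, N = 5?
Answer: -689981/32832 ≈ -21.016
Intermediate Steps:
Z = 10 (Z = 2 + ((5 - 1) + 4) = 2 + (4 + 4) = 2 + 8 = 10)
a = 2 (a = -4 + 6 = 2)
G(h) = 8 (G(h) = 10 - 1*2 = 10 - 2 = 8)
689981/(((57*(-72))*G(10))) = 689981/(((57*(-72))*8)) = 689981/((-4104*8)) = 689981/(-32832) = 689981*(-1/32832) = -689981/32832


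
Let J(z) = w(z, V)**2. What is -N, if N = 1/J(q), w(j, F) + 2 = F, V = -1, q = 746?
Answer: -1/9 ≈ -0.11111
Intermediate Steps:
w(j, F) = -2 + F
J(z) = 9 (J(z) = (-2 - 1)**2 = (-3)**2 = 9)
N = 1/9 ≈ 0.11111
-N = -1*1/9 = -1/9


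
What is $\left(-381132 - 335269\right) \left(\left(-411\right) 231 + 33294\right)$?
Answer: $44163972447$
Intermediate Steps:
$\left(-381132 - 335269\right) \left(\left(-411\right) 231 + 33294\right) = - 716401 \left(-94941 + 33294\right) = \left(-716401\right) \left(-61647\right) = 44163972447$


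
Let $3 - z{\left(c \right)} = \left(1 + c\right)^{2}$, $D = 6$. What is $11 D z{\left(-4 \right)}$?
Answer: $-396$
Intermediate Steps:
$z{\left(c \right)} = 3 - \left(1 + c\right)^{2}$
$11 D z{\left(-4 \right)} = 11 \cdot 6 \left(3 - \left(1 - 4\right)^{2}\right) = 66 \left(3 - \left(-3\right)^{2}\right) = 66 \left(3 - 9\right) = 66 \left(-6\right) = -396$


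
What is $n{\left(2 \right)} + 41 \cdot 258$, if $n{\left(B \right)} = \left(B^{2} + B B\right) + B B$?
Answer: $10590$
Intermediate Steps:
$n{\left(B \right)} = 3 B^{2}$ ($n{\left(B \right)} = \left(B^{2} + B^{2}\right) + B^{2} = 2 B^{2} + B^{2} = 3 B^{2}$)
$n{\left(2 \right)} + 41 \cdot 258 = 3 \cdot 2^{2} + 41 \cdot 258 = 3 \cdot 4 + 10578 = 12 + 10578 = 10590$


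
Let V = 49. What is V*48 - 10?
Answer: 2342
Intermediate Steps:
V*48 - 10 = 49*48 - 10 = 2352 - 10 = 2342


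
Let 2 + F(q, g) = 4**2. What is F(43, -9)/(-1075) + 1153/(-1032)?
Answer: -29161/25800 ≈ -1.1303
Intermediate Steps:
F(q, g) = 14 (F(q, g) = -2 + 4**2 = -2 + 16 = 14)
F(43, -9)/(-1075) + 1153/(-1032) = 14/(-1075) + 1153/(-1032) = 14*(-1/1075) + 1153*(-1/1032) = -14/1075 - 1153/1032 = -29161/25800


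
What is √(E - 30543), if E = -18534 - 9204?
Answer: I*√58281 ≈ 241.41*I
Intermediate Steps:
E = -27738
√(E - 30543) = √(-27738 - 30543) = √(-58281) = I*√58281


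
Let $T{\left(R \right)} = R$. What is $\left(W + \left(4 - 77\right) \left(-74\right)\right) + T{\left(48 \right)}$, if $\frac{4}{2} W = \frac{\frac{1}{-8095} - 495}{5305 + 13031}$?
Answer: $\frac{808941060487}{148429920} \approx 5450.0$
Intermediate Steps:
$W = - \frac{2003513}{148429920}$ ($W = \frac{\left(\frac{1}{-8095} - 495\right) \frac{1}{5305 + 13031}}{2} = \frac{\left(- \frac{1}{8095} - 495\right) \frac{1}{18336}}{2} = \frac{\left(- \frac{4007026}{8095}\right) \frac{1}{18336}}{2} = \frac{1}{2} \left(- \frac{2003513}{74214960}\right) = - \frac{2003513}{148429920} \approx -0.013498$)
$\left(W + \left(4 - 77\right) \left(-74\right)\right) + T{\left(48 \right)} = \left(- \frac{2003513}{148429920} + \left(4 - 77\right) \left(-74\right)\right) + 48 = \left(- \frac{2003513}{148429920} - -5402\right) + 48 = \left(- \frac{2003513}{148429920} + 5402\right) + 48 = \frac{801816424327}{148429920} + 48 = \frac{808941060487}{148429920}$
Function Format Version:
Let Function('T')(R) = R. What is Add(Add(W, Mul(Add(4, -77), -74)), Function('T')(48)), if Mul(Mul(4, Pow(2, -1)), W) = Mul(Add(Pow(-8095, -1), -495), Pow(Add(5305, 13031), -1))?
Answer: Rational(808941060487, 148429920) ≈ 5450.0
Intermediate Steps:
W = Rational(-2003513, 148429920) (W = Mul(Rational(1, 2), Mul(Add(Pow(-8095, -1), -495), Pow(Add(5305, 13031), -1))) = Mul(Rational(1, 2), Mul(Add(Rational(-1, 8095), -495), Pow(18336, -1))) = Mul(Rational(1, 2), Mul(Rational(-4007026, 8095), Rational(1, 18336))) = Mul(Rational(1, 2), Rational(-2003513, 74214960)) = Rational(-2003513, 148429920) ≈ -0.013498)
Add(Add(W, Mul(Add(4, -77), -74)), Function('T')(48)) = Add(Add(Rational(-2003513, 148429920), Mul(Add(4, -77), -74)), 48) = Add(Add(Rational(-2003513, 148429920), Mul(-73, -74)), 48) = Add(Add(Rational(-2003513, 148429920), 5402), 48) = Add(Rational(801816424327, 148429920), 48) = Rational(808941060487, 148429920)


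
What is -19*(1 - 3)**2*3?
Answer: -228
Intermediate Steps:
-19*(1 - 3)**2*3 = -19*(-2)**2*3 = -19*4*3 = -76*3 = -228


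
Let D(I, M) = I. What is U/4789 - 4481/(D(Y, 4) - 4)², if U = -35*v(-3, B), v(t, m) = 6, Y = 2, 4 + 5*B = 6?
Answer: -21460349/19156 ≈ -1120.3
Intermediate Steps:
B = ⅖ (B = -⅘ + (⅕)*6 = -⅘ + 6/5 = ⅖ ≈ 0.40000)
U = -210 (U = -35*6 = -210)
U/4789 - 4481/(D(Y, 4) - 4)² = -210/4789 - 4481/(2 - 4)² = -210*1/4789 - 4481/((-2)²) = -210/4789 - 4481/4 = -21460349/19156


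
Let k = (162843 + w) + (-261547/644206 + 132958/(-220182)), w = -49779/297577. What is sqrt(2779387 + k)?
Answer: sqrt(31800668980016826661137568004840862)/103963263821214 ≈ 1715.3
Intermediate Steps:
w = -49779/297577 (w = -49779*1/297577 = -49779/297577 ≈ -0.16728)
k = 3436702180501537757245/21104542555706442 (k = (162843 - 49779/297577) + (-261547/644206 + 132958/(-220182)) = 48458281632/297577 + (-261547*1/644206 + 132958*(-1/220182)) = 48458281632/297577 + (-261547/644206 - 66479/110091) = 48458281632/297577 - 71620141451/70921282746 = 3436702180501537757245/21104542555706442 ≈ 1.6284e+5)
sqrt(2779387 + k) = sqrt(2779387 + 3436702180501537757245/21104542555706442) = sqrt(62094393400778798468299/21104542555706442) = sqrt(31800668980016826661137568004840862)/103963263821214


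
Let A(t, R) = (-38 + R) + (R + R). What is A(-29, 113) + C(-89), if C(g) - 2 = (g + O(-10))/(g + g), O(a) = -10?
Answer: 54033/178 ≈ 303.56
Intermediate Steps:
A(t, R) = -38 + 3*R (A(t, R) = (-38 + R) + 2*R = -38 + 3*R)
C(g) = 2 + (-10 + g)/(2*g) (C(g) = 2 + (g - 10)/(g + g) = 2 + (-10 + g)/((2*g)) = 2 + (-10 + g)*(1/(2*g)) = 2 + (-10 + g)/(2*g))
A(-29, 113) + C(-89) = (-38 + 3*113) + (5/2 - 5/(-89)) = (-38 + 339) + (5/2 - 5*(-1/89)) = 301 + (5/2 + 5/89) = 301 + 455/178 = 54033/178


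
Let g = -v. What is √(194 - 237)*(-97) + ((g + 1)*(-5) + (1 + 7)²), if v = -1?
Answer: 54 - 97*I*√43 ≈ 54.0 - 636.07*I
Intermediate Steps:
g = 1 (g = -1*(-1) = 1)
√(194 - 237)*(-97) + ((g + 1)*(-5) + (1 + 7)²) = √(194 - 237)*(-97) + ((1 + 1)*(-5) + (1 + 7)²) = √(-43)*(-97) + (2*(-5) + 8²) = (I*√43)*(-97) + (-10 + 64) = -97*I*√43 + 54 = 54 - 97*I*√43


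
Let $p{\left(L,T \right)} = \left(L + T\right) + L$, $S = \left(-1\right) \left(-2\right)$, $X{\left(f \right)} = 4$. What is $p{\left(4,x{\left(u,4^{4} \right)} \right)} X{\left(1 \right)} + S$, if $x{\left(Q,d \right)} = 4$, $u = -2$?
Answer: $50$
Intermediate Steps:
$S = 2$
$p{\left(L,T \right)} = T + 2 L$
$p{\left(4,x{\left(u,4^{4} \right)} \right)} X{\left(1 \right)} + S = \left(4 + 2 \cdot 4\right) 4 + 2 = \left(4 + 8\right) 4 + 2 = 12 \cdot 4 + 2 = 48 + 2 = 50$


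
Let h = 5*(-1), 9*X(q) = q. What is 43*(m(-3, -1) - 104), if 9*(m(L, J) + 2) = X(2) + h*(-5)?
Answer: -359437/81 ≈ -4437.5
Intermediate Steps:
X(q) = q/9
h = -5
m(L, J) = 65/81 (m(L, J) = -2 + ((⅑)*2 - 5*(-5))/9 = -2 + (2/9 + 25)/9 = -2 + (⅑)*(227/9) = -2 + 227/81 = 65/81)
43*(m(-3, -1) - 104) = 43*(65/81 - 104) = 43*(-8359/81) = -359437/81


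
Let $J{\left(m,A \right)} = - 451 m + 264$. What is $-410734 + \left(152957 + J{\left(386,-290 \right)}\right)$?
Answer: $-431599$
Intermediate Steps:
$J{\left(m,A \right)} = 264 - 451 m$
$-410734 + \left(152957 + J{\left(386,-290 \right)}\right) = -410734 + \left(152957 + \left(264 - 174086\right)\right) = -410734 + \left(152957 - 173822\right) = -410734 - 20865 = -431599$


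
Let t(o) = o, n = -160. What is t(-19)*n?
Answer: 3040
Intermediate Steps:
t(-19)*n = -19*(-160) = 3040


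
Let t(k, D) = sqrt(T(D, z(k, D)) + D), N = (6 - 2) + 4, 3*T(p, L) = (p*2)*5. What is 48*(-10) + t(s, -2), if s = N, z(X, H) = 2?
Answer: -480 + I*sqrt(78)/3 ≈ -480.0 + 2.9439*I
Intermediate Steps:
T(p, L) = 10*p/3 (T(p, L) = ((p*2)*5)/3 = ((2*p)*5)/3 = (10*p)/3 = 10*p/3)
N = 8 (N = 4 + 4 = 8)
s = 8
t(k, D) = sqrt(39)*sqrt(D)/3 (t(k, D) = sqrt(10*D/3 + D) = sqrt(13*D/3) = sqrt(39)*sqrt(D)/3)
48*(-10) + t(s, -2) = 48*(-10) + sqrt(39)*sqrt(-2)/3 = -480 + sqrt(39)*(I*sqrt(2))/3 = -480 + I*sqrt(78)/3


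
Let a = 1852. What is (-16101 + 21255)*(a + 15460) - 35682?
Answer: 89190366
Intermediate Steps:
(-16101 + 21255)*(a + 15460) - 35682 = (-16101 + 21255)*(1852 + 15460) - 35682 = 5154*17312 - 35682 = 89226048 - 35682 = 89190366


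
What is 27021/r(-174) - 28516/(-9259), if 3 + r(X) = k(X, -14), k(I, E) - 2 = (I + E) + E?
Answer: -244398691/1879577 ≈ -130.03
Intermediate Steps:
k(I, E) = 2 + I + 2*E (k(I, E) = 2 + ((I + E) + E) = 2 + ((E + I) + E) = 2 + (I + 2*E) = 2 + I + 2*E)
r(X) = -29 + X (r(X) = -3 + (2 + X + 2*(-14)) = -3 + (2 + X - 28) = -3 + (-26 + X) = -29 + X)
27021/r(-174) - 28516/(-9259) = 27021/(-29 - 174) - 28516/(-9259) = 27021/(-203) - 28516*(-1/9259) = 27021*(-1/203) + 28516/9259 = -27021/203 + 28516/9259 = -244398691/1879577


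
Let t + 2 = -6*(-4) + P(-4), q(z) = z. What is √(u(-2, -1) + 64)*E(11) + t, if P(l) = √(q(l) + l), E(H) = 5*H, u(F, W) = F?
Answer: 22 + 55*√62 + 2*I*√2 ≈ 455.07 + 2.8284*I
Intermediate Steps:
P(l) = √2*√l (P(l) = √(l + l) = √(2*l) = √2*√l)
t = 22 + 2*I*√2 (t = -2 + (-6*(-4) + √2*√(-4)) = -2 + (24 + √2*(2*I)) = -2 + (24 + 2*I*√2) = 22 + 2*I*√2 ≈ 22.0 + 2.8284*I)
√(u(-2, -1) + 64)*E(11) + t = √(-2 + 64)*(5*11) + (22 + 2*I*√2) = √62*55 + (22 + 2*I*√2) = 55*√62 + (22 + 2*I*√2) = 22 + 55*√62 + 2*I*√2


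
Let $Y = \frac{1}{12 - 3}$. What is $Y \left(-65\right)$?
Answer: $- \frac{65}{9} \approx -7.2222$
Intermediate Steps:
$Y = \frac{1}{9} \approx 0.11111$
$Y \left(-65\right) = \frac{1}{9} \left(-65\right) = - \frac{65}{9}$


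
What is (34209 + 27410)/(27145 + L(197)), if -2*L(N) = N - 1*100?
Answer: 123238/54193 ≈ 2.2741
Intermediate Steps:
L(N) = 50 - N/2 (L(N) = -(N - 1*100)/2 = -(N - 100)/2 = -(-100 + N)/2 = 50 - N/2)
(34209 + 27410)/(27145 + L(197)) = (34209 + 27410)/(27145 + (50 - ½*197)) = 61619/(27145 + (50 - 197/2)) = 61619/(27145 - 97/2) = 61619/(54193/2) = 61619*(2/54193) = 123238/54193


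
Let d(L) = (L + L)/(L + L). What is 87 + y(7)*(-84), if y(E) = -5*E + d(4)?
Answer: 2943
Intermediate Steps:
d(L) = 1 (d(L) = (2*L)/((2*L)) = (2*L)*(1/(2*L)) = 1)
y(E) = 1 - 5*E (y(E) = -5*E + 1 = 1 - 5*E)
87 + y(7)*(-84) = 87 + (1 - 5*7)*(-84) = 87 + (1 - 35)*(-84) = 87 - 34*(-84) = 87 + 2856 = 2943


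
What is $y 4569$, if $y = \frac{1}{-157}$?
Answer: $- \frac{4569}{157} \approx -29.102$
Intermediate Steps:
$y = - \frac{1}{157} \approx -0.0063694$
$y 4569 = \left(- \frac{1}{157}\right) 4569 = - \frac{4569}{157}$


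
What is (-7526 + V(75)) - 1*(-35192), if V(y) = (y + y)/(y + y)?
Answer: 27667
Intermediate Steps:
V(y) = 1 (V(y) = (2*y)/((2*y)) = (2*y)*(1/(2*y)) = 1)
(-7526 + V(75)) - 1*(-35192) = (-7526 + 1) - 1*(-35192) = -7525 + 35192 = 27667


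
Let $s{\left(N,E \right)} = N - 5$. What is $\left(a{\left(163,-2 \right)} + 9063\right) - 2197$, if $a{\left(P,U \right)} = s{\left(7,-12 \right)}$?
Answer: $6868$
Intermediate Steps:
$s{\left(N,E \right)} = -5 + N$
$a{\left(P,U \right)} = 2$ ($a{\left(P,U \right)} = -5 + 7 = 2$)
$\left(a{\left(163,-2 \right)} + 9063\right) - 2197 = \left(2 + 9063\right) - 2197 = 9065 - 2197 = 6868$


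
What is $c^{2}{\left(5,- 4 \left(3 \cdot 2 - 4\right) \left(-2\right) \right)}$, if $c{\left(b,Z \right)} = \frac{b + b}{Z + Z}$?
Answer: $\frac{25}{256} \approx 0.097656$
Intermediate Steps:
$c{\left(b,Z \right)} = \frac{b}{Z}$ ($c{\left(b,Z \right)} = \frac{2 b}{2 Z} = 2 b \frac{1}{2 Z} = \frac{b}{Z}$)
$c^{2}{\left(5,- 4 \left(3 \cdot 2 - 4\right) \left(-2\right) \right)} = \left(\frac{5}{- 4 \left(3 \cdot 2 - 4\right) \left(-2\right)}\right)^{2} = \left(\frac{5}{- 4 \left(6 - 4\right) \left(-2\right)}\right)^{2} = \left(\frac{5}{\left(-4\right) 2 \left(-2\right)}\right)^{2} = \left(\frac{5}{\left(-8\right) \left(-2\right)}\right)^{2} = \left(\frac{5}{16}\right)^{2} = \frac{25}{256}$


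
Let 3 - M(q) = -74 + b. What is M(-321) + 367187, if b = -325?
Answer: 367589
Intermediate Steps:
M(q) = 402 (M(q) = 3 - (-74 - 325) = 3 - 1*(-399) = 3 + 399 = 402)
M(-321) + 367187 = 402 + 367187 = 367589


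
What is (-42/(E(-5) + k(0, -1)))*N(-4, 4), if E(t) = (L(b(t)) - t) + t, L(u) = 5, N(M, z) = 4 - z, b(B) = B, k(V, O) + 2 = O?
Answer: 0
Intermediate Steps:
k(V, O) = -2 + O
E(t) = 5 (E(t) = (5 - t) + t = 5)
(-42/(E(-5) + k(0, -1)))*N(-4, 4) = (-42/(5 + (-2 - 1)))*(4 - 1*4) = (-42/(5 - 3))*(4 - 4) = (-42/2)*0 = ((1/2)*(-42))*0 = -21*0 = 0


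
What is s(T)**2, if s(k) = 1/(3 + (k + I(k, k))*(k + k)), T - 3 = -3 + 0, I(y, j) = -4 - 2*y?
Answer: 1/9 ≈ 0.11111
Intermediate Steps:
T = 0 (T = 3 + (-3 + 0) = 3 - 3 = 0)
s(k) = 1/(3 + 2*k*(-4 - k)) (s(k) = 1/(3 + (k + (-4 - 2*k))*(k + k)) = 1/(3 + (-4 - k)*(2*k)) = 1/(3 + 2*k*(-4 - k)))
s(T)**2 = (-1/(-3 + 2*0**2 + 8*0))**2 = (-1/(-3 + 2*0 + 0))**2 = (-1/(-3 + 0 + 0))**2 = (-1/(-3))**2 = (-1*(-1/3))**2 = (1/3)**2 = 1/9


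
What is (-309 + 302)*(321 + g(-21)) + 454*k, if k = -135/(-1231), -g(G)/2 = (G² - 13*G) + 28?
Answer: 10082861/1231 ≈ 8190.8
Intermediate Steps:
g(G) = -56 - 2*G² + 26*G (g(G) = -2*((G² - 13*G) + 28) = -2*(28 + G² - 13*G) = -56 - 2*G² + 26*G)
k = 135/1231 (k = -135*(-1/1231) = 135/1231 ≈ 0.10967)
(-309 + 302)*(321 + g(-21)) + 454*k = (-309 + 302)*(321 + (-56 - 2*(-21)² + 26*(-21))) + 454*(135/1231) = -7*(321 + (-56 - 2*441 - 546)) + 61290/1231 = -7*(321 + (-56 - 882 - 546)) + 61290/1231 = -7*(321 - 1484) + 61290/1231 = -7*(-1163) + 61290/1231 = 8141 + 61290/1231 = 10082861/1231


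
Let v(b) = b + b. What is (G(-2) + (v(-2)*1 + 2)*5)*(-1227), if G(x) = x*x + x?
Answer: 9816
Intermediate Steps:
v(b) = 2*b
G(x) = x + x² (G(x) = x² + x = x + x²)
(G(-2) + (v(-2)*1 + 2)*5)*(-1227) = (-2*(1 - 2) + ((2*(-2))*1 + 2)*5)*(-1227) = (-2*(-1) + (-4*1 + 2)*5)*(-1227) = (2 + (-4 + 2)*5)*(-1227) = (2 - 2*5)*(-1227) = (2 - 10)*(-1227) = -8*(-1227) = 9816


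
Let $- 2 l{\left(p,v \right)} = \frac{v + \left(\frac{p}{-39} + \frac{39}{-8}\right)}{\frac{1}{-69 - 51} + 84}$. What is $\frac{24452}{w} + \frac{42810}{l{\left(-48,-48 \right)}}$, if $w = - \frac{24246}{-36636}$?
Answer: $\frac{3824183762108}{21704211} \approx 1.762 \cdot 10^{5}$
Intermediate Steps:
$w = \frac{4041}{6106}$ ($w = \left(-24246\right) \left(- \frac{1}{36636}\right) = \frac{4041}{6106} \approx 0.66181$)
$l{\left(p,v \right)} = \frac{585}{20158} - \frac{60 v}{10079} + \frac{20 p}{131027}$ ($l{\left(p,v \right)} = - \frac{\left(v + \left(\frac{p}{-39} + \frac{39}{-8}\right)\right) \frac{1}{\frac{1}{-69 - 51} + 84}}{2} = - \frac{\left(v + \left(p \left(- \frac{1}{39}\right) + 39 \left(- \frac{1}{8}\right)\right)\right) \frac{1}{\frac{1}{-120} + 84}}{2} = - \frac{\left(v - \left(\frac{39}{8} + \frac{p}{39}\right)\right) \frac{1}{- \frac{1}{120} + 84}}{2} = - \frac{\left(v - \left(\frac{39}{8} + \frac{p}{39}\right)\right) \frac{1}{\frac{10079}{120}}}{2} = - \frac{\left(- \frac{39}{8} + v - \frac{p}{39}\right) \frac{120}{10079}}{2} = - \frac{- \frac{585}{10079} - \frac{40 p}{131027} + \frac{120 v}{10079}}{2} = \frac{585}{20158} - \frac{60 v}{10079} + \frac{20 p}{131027}$)
$\frac{24452}{w} + \frac{42810}{l{\left(-48,-48 \right)}} = \frac{24452}{\frac{4041}{6106}} + \frac{42810}{\frac{585}{20158} - - \frac{2880}{10079} + \frac{20}{131027} \left(-48\right)} = 24452 \cdot \frac{6106}{4041} + \frac{42810}{\frac{585}{20158} + \frac{2880}{10079} - \frac{960}{131027}} = \frac{149303912}{4041} + \frac{42810}{\frac{80565}{262054}} = \frac{149303912}{4041} + 42810 \cdot \frac{262054}{80565} = \frac{149303912}{4041} + \frac{747902116}{5371} = \frac{3824183762108}{21704211}$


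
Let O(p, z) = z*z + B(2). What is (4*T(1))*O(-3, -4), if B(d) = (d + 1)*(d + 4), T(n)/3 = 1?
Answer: 408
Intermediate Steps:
T(n) = 3 (T(n) = 3*1 = 3)
B(d) = (1 + d)*(4 + d)
O(p, z) = 18 + z**2 (O(p, z) = z*z + (4 + 2**2 + 5*2) = z**2 + (4 + 4 + 10) = z**2 + 18 = 18 + z**2)
(4*T(1))*O(-3, -4) = (4*3)*(18 + (-4)**2) = 12*(18 + 16) = 12*34 = 408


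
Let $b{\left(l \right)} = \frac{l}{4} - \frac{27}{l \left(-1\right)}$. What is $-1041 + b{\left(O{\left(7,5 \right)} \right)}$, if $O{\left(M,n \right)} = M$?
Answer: $- \frac{28991}{28} \approx -1035.4$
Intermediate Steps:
$b{\left(l \right)} = \frac{27}{l} + \frac{l}{4}$ ($b{\left(l \right)} = l \frac{1}{4} - \frac{27}{\left(-1\right) l} = \frac{l}{4} - 27 \left(- \frac{1}{l}\right) = \frac{l}{4} + \frac{27}{l} = \frac{27}{l} + \frac{l}{4}$)
$-1041 + b{\left(O{\left(7,5 \right)} \right)} = -1041 + \left(\frac{27}{7} + \frac{1}{4} \cdot 7\right) = -1041 + \left(27 \cdot \frac{1}{7} + \frac{7}{4}\right) = -1041 + \left(\frac{27}{7} + \frac{7}{4}\right) = -1041 + \frac{157}{28} = - \frac{28991}{28}$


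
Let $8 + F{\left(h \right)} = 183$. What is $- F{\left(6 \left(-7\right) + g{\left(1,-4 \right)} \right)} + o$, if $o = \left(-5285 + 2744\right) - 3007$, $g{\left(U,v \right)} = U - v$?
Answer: $-5723$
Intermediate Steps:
$F{\left(h \right)} = 175$ ($F{\left(h \right)} = -8 + 183 = 175$)
$o = -5548$ ($o = -2541 - 3007 = -5548$)
$- F{\left(6 \left(-7\right) + g{\left(1,-4 \right)} \right)} + o = \left(-1\right) 175 - 5548 = -175 - 5548 = -5723$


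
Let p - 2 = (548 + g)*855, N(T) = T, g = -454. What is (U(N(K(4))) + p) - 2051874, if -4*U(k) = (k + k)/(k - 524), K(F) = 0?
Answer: -1971502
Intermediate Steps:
p = 80372 (p = 2 + (548 - 454)*855 = 2 + 94*855 = 2 + 80370 = 80372)
U(k) = -k/(2*(-524 + k)) (U(k) = -(k + k)/(4*(k - 524)) = -2*k/(4*(-524 + k)) = -k/(2*(-524 + k)))
(U(N(K(4))) + p) - 2051874 = (-1*0/(-1048 + 2*0) + 80372) - 2051874 = (-1*0/(-1048 + 0) + 80372) - 2051874 = (-1*0/(-1048) + 80372) - 2051874 = (-1*0*(-1/1048) + 80372) - 2051874 = (0 + 80372) - 2051874 = 80372 - 2051874 = -1971502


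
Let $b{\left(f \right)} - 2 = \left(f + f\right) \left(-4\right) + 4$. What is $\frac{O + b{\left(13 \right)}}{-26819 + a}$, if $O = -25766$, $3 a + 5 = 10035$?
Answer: $\frac{77592}{70427} \approx 1.1017$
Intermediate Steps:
$a = \frac{10030}{3}$ ($a = - \frac{5}{3} + \frac{1}{3} \cdot 10035 = - \frac{5}{3} + 3345 = \frac{10030}{3} \approx 3343.3$)
$b{\left(f \right)} = 6 - 8 f$ ($b{\left(f \right)} = 2 + \left(\left(f + f\right) \left(-4\right) + 4\right) = 2 + \left(2 f \left(-4\right) + 4\right) = 2 - \left(-4 + 8 f\right) = 6 - 8 f$)
$\frac{O + b{\left(13 \right)}}{-26819 + a} = \frac{-25766 + \left(6 - 104\right)}{-26819 + \frac{10030}{3}} = \frac{-25766 + \left(6 - 104\right)}{- \frac{70427}{3}} = \left(-25766 - 98\right) \left(- \frac{3}{70427}\right) = \left(-25864\right) \left(- \frac{3}{70427}\right) = \frac{77592}{70427}$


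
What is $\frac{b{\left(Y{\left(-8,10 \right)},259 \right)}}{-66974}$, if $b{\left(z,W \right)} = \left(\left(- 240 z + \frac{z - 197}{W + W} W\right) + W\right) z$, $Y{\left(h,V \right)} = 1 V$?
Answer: $\frac{22345}{66974} \approx 0.33364$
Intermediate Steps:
$Y{\left(h,V \right)} = V$
$b{\left(z,W \right)} = z \left(- \frac{197}{2} + W - \frac{479 z}{2}\right)$ ($b{\left(z,W \right)} = \left(\left(- 240 z + \frac{-197 + z}{2 W} W\right) + W\right) z = \left(\left(- 240 z + \left(- \frac{197}{2} + \frac{z}{2}\right)\right) + W\right) z = \left(\left(- \frac{197}{2} - \frac{479 z}{2}\right) + W\right) z = \left(- \frac{197}{2} + W - \frac{479 z}{2}\right) z = z \left(- \frac{197}{2} + W - \frac{479 z}{2}\right)$)
$\frac{b{\left(Y{\left(-8,10 \right)},259 \right)}}{-66974} = \frac{\frac{1}{2} \cdot 10 \left(-197 - 4790 + 2 \cdot 259\right)}{-66974} = \frac{1}{2} \cdot 10 \left(-197 - 4790 + 518\right) \left(- \frac{1}{66974}\right) = \frac{1}{2} \cdot 10 \left(-4469\right) \left(- \frac{1}{66974}\right) = \left(-22345\right) \left(- \frac{1}{66974}\right) = \frac{22345}{66974}$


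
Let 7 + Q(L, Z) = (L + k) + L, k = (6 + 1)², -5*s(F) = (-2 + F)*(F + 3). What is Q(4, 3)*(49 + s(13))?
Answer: 690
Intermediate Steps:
s(F) = -(-2 + F)*(3 + F)/5 (s(F) = -(-2 + F)*(F + 3)/5 = -(-2 + F)*(3 + F)/5)
k = 49 (k = 7² = 49)
Q(L, Z) = 42 + 2*L (Q(L, Z) = -7 + ((L + 49) + L) = -7 + ((49 + L) + L) = -7 + (49 + 2*L) = 42 + 2*L)
Q(4, 3)*(49 + s(13)) = (42 + 2*4)*(49 + (6/5 - ⅕*13 - ⅕*13²)) = (42 + 8)*(49 + (6/5 - 13/5 - ⅕*169)) = 50*(49 + (6/5 - 13/5 - 169/5)) = 50*(49 - 176/5) = 50*(69/5) = 690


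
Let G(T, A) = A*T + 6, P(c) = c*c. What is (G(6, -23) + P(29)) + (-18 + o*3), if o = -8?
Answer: 667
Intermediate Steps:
P(c) = c²
G(T, A) = 6 + A*T
(G(6, -23) + P(29)) + (-18 + o*3) = ((6 - 23*6) + 29²) + (-18 - 8*3) = ((6 - 138) + 841) + (-18 - 24) = (-132 + 841) - 42 = 709 - 42 = 667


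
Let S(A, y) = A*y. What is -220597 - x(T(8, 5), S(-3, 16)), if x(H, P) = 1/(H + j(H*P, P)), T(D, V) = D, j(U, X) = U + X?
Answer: -93533127/424 ≈ -2.2060e+5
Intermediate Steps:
x(H, P) = 1/(H + P + H*P) (x(H, P) = 1/(H + (H*P + P)) = 1/(H + (P + H*P)) = 1/(H + P + H*P))
-220597 - x(T(8, 5), S(-3, 16)) = -220597 - 1/(8 - 3*16 + 8*(-3*16)) = -220597 - 1/(8 - 48 + 8*(-48)) = -220597 - 1/(8 - 48 - 384) = -220597 - 1/(-424) = -220597 - 1*(-1/424) = -220597 + 1/424 = -93533127/424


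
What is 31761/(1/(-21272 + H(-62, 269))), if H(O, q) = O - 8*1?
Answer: -677843262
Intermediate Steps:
H(O, q) = -8 + O (H(O, q) = O - 8 = -8 + O)
31761/(1/(-21272 + H(-62, 269))) = 31761/(1/(-21272 + (-8 - 62))) = 31761/(1/(-21272 - 70)) = 31761/(1/(-21342)) = 31761/(-1/21342) = 31761*(-21342) = -677843262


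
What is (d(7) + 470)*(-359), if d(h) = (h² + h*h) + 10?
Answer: -207502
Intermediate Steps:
d(h) = 10 + 2*h² (d(h) = (h² + h²) + 10 = 2*h² + 10 = 10 + 2*h²)
(d(7) + 470)*(-359) = ((10 + 2*7²) + 470)*(-359) = ((10 + 2*49) + 470)*(-359) = ((10 + 98) + 470)*(-359) = (108 + 470)*(-359) = 578*(-359) = -207502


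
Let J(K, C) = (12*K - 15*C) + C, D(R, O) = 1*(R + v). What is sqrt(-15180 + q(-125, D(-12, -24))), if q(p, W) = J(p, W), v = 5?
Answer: I*sqrt(16582) ≈ 128.77*I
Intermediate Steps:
D(R, O) = 5 + R (D(R, O) = 1*(R + 5) = 1*(5 + R) = 5 + R)
J(K, C) = -14*C + 12*K (J(K, C) = (-15*C + 12*K) + C = -14*C + 12*K)
q(p, W) = -14*W + 12*p
sqrt(-15180 + q(-125, D(-12, -24))) = sqrt(-15180 + (-14*(5 - 12) + 12*(-125))) = sqrt(-15180 + (-14*(-7) - 1500)) = sqrt(-15180 + (98 - 1500)) = sqrt(-15180 - 1402) = sqrt(-16582) = I*sqrt(16582)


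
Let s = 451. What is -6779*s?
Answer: -3057329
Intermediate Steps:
-6779*s = -6779*451 = -3057329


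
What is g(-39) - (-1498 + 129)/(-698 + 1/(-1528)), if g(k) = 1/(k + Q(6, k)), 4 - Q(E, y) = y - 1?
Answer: -1878523/1066545 ≈ -1.7613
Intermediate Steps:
Q(E, y) = 5 - y (Q(E, y) = 4 - (y - 1) = 4 - (-1 + y) = 4 + (1 - y) = 5 - y)
g(k) = 1/5 (g(k) = 1/(k + (5 - k)) = 1/5)
g(-39) - (-1498 + 129)/(-698 + 1/(-1528)) = 1/5 - (-1498 + 129)/(-698 + 1/(-1528)) = 1/5 - (-1369)/(-698 - 1/1528) = 1/5 - (-1369)/(-1066545/1528) = 1/5 - (-1369)*(-1528)/1066545 = 1/5 - 1*2091832/1066545 = 1/5 - 2091832/1066545 = -1878523/1066545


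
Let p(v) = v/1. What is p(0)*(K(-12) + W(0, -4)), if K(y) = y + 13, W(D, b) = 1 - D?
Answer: 0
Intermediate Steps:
p(v) = v (p(v) = v*1 = v)
K(y) = 13 + y
p(0)*(K(-12) + W(0, -4)) = 0*((13 - 12) + (1 - 1*0)) = 0*(1 + (1 + 0)) = 0*(1 + 1) = 0*2 = 0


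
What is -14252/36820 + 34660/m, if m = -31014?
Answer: -30682013/20391705 ≈ -1.5046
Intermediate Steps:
-14252/36820 + 34660/m = -14252/36820 + 34660/(-31014) = -14252*1/36820 + 34660*(-1/31014) = -509/1315 - 17330/15507 = -30682013/20391705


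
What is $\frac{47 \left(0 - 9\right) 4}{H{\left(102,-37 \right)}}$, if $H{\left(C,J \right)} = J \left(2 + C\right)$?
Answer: $\frac{423}{962} \approx 0.43971$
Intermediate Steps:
$\frac{47 \left(0 - 9\right) 4}{H{\left(102,-37 \right)}} = \frac{47 \left(0 - 9\right) 4}{\left(-37\right) \left(2 + 102\right)} = \frac{47 \left(-9\right) 4}{\left(-37\right) 104} = \frac{\left(-423\right) 4}{-3848} = \left(-1692\right) \left(- \frac{1}{3848}\right) = \frac{423}{962}$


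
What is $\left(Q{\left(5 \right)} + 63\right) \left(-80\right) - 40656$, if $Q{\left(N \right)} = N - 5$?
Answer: $-45696$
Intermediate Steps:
$Q{\left(N \right)} = -5 + N$
$\left(Q{\left(5 \right)} + 63\right) \left(-80\right) - 40656 = \left(\left(-5 + 5\right) + 63\right) \left(-80\right) - 40656 = \left(0 + 63\right) \left(-80\right) - 40656 = 63 \left(-80\right) - 40656 = -5040 - 40656 = -45696$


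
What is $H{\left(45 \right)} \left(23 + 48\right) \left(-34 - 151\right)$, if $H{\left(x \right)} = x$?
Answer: $-591075$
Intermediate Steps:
$H{\left(45 \right)} \left(23 + 48\right) \left(-34 - 151\right) = 45 \left(23 + 48\right) \left(-34 - 151\right) = 45 \cdot 71 \left(-185\right) = 45 \left(-13135\right) = -591075$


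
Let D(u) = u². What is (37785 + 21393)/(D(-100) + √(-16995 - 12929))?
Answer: 49315000/8335827 - 9863*I*√7481/8335827 ≈ 5.916 - 0.10234*I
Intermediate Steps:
(37785 + 21393)/(D(-100) + √(-16995 - 12929)) = (37785 + 21393)/((-100)² + √(-16995 - 12929)) = 59178/(10000 + √(-29924)) = 59178/(10000 + 2*I*√7481)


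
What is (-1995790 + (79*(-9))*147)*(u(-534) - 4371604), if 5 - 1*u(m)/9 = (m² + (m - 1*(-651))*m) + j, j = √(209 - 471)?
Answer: 13390845427927 + 18902763*I*√262 ≈ 1.3391e+13 + 3.0597e+8*I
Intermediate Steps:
j = I*√262 (j = √(-262) = I*√262 ≈ 16.186*I)
u(m) = 45 - 9*m² - 9*I*√262 - 9*m*(651 + m) (u(m) = 45 - 9*((m² + (m - 1*(-651))*m) + I*√262) = 45 - 9*((m² + (m + 651)*m) + I*√262) = 45 - 9*((m² + (651 + m)*m) + I*√262) = 45 - 9*((m² + m*(651 + m)) + I*√262) = 45 - 9*(m² + I*√262 + m*(651 + m)) = 45 + (-9*m² - 9*I*√262 - 9*m*(651 + m)) = 45 - 9*m² - 9*I*√262 - 9*m*(651 + m))
(-1995790 + (79*(-9))*147)*(u(-534) - 4371604) = (-1995790 + (79*(-9))*147)*((45 - 5859*(-534) - 18*(-534)² - 9*I*√262) - 4371604) = (-1995790 - 711*147)*((45 + 3128706 - 18*285156 - 9*I*√262) - 4371604) = (-1995790 - 104517)*((45 + 3128706 - 5132808 - 9*I*√262) - 4371604) = -2100307*((-2004057 - 9*I*√262) - 4371604) = -2100307*(-6375661 - 9*I*√262) = 13390845427927 + 18902763*I*√262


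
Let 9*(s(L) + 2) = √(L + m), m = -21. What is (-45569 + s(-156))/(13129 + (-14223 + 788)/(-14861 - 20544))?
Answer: -322688251/92969136 + 7081*I*√177/836722224 ≈ -3.4709 + 0.00011259*I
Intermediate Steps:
s(L) = -2 + √(-21 + L)/9 (s(L) = -2 + √(L - 21)/9 = -2 + √(-21 + L)/9)
(-45569 + s(-156))/(13129 + (-14223 + 788)/(-14861 - 20544)) = (-45569 + (-2 + √(-21 - 156)/9))/(13129 + (-14223 + 788)/(-14861 - 20544)) = (-45569 + (-2 + √(-177)/9))/(13129 - 13435/(-35405)) = (-45569 + (-2 + (I*√177)/9))/(13129 - 13435*(-1/35405)) = (-45569 + (-2 + I*√177/9))/(13129 + 2687/7081) = (-45571 + I*√177/9)/(92969136/7081) = (-45571 + I*√177/9)*(7081/92969136) = -322688251/92969136 + 7081*I*√177/836722224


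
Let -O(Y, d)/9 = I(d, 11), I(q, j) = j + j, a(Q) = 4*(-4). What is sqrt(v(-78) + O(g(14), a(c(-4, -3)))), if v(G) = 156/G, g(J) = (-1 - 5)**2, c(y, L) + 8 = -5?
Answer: 10*I*sqrt(2) ≈ 14.142*I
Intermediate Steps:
c(y, L) = -13 (c(y, L) = -8 - 5 = -13)
a(Q) = -16
g(J) = 36 (g(J) = (-6)**2 = 36)
I(q, j) = 2*j
O(Y, d) = -198 (O(Y, d) = -18*11 = -9*22 = -198)
sqrt(v(-78) + O(g(14), a(c(-4, -3)))) = sqrt(156/(-78) - 198) = sqrt(156*(-1/78) - 198) = sqrt(-2 - 198) = sqrt(-200) = 10*I*sqrt(2)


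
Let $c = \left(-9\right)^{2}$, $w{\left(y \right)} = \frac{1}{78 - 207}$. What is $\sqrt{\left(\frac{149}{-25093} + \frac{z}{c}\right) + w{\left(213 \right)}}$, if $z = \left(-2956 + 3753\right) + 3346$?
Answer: $\frac{47 \sqrt{2182956325869}}{9710991} \approx 7.1508$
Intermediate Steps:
$z = 4143$ ($z = 797 + 3346 = 4143$)
$w{\left(y \right)} = - \frac{1}{129}$ ($w{\left(y \right)} = \frac{1}{-129} = - \frac{1}{129}$)
$c = 81$
$\sqrt{\left(\frac{149}{-25093} + \frac{z}{c}\right) + w{\left(213 \right)}} = \sqrt{\left(\frac{149}{-25093} + \frac{4143}{81}\right) - \frac{1}{129}} = \sqrt{\left(149 \left(- \frac{1}{25093}\right) + 4143 \cdot \frac{1}{81}\right) - \frac{1}{129}} = \sqrt{\left(- \frac{149}{25093} + \frac{1381}{27}\right) - \frac{1}{129}} = \sqrt{\frac{34649410}{677511} - \frac{1}{129}} = \sqrt{\frac{1489698793}{29132973}} = \frac{47 \sqrt{2182956325869}}{9710991}$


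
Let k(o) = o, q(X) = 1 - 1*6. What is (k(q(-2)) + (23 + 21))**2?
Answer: 1521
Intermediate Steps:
q(X) = -5 (q(X) = 1 - 6 = -5)
(k(q(-2)) + (23 + 21))**2 = (-5 + (23 + 21))**2 = (-5 + 44)**2 = 39**2 = 1521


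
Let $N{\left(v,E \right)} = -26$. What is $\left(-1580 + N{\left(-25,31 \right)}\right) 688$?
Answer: $-1104928$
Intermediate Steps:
$\left(-1580 + N{\left(-25,31 \right)}\right) 688 = \left(-1580 - 26\right) 688 = \left(-1606\right) 688 = -1104928$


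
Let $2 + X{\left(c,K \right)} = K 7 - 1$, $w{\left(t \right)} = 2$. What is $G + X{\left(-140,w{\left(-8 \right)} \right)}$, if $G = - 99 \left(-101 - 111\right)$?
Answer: $20999$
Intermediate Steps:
$X{\left(c,K \right)} = -3 + 7 K$ ($X{\left(c,K \right)} = -2 + \left(K 7 - 1\right) = -2 + \left(7 K - 1\right) = -2 + \left(-1 + 7 K\right) = -3 + 7 K$)
$G = 20988$ ($G = \left(-99\right) \left(-212\right) = 20988$)
$G + X{\left(-140,w{\left(-8 \right)} \right)} = 20988 + \left(-3 + 7 \cdot 2\right) = 20988 + \left(-3 + 14\right) = 20988 + 11 = 20999$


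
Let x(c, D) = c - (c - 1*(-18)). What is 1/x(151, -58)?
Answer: -1/18 ≈ -0.055556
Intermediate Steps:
x(c, D) = -18 (x(c, D) = c - (c + 18) = c - (18 + c) = c + (-18 - c) = -18)
1/x(151, -58) = 1/(-18) = -1/18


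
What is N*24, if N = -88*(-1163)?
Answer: 2456256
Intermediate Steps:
N = 102344
N*24 = 102344*24 = 2456256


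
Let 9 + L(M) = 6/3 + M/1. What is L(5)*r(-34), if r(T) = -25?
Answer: 50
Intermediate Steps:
L(M) = -7 + M (L(M) = -9 + (6/3 + M/1) = -9 + (6*(⅓) + M*1) = -9 + (2 + M) = -7 + M)
L(5)*r(-34) = (-7 + 5)*(-25) = -2*(-25) = 50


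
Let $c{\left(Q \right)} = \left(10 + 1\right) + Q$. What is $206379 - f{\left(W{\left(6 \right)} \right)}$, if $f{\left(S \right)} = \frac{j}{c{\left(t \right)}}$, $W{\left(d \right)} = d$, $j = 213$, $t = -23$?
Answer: $\frac{825587}{4} \approx 2.064 \cdot 10^{5}$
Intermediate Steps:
$c{\left(Q \right)} = 11 + Q$
$f{\left(S \right)} = - \frac{71}{4}$ ($f{\left(S \right)} = \frac{213}{11 - 23} = \frac{213}{-12} = 213 \left(- \frac{1}{12}\right) = - \frac{71}{4}$)
$206379 - f{\left(W{\left(6 \right)} \right)} = 206379 - - \frac{71}{4} = 206379 + \frac{71}{4} = \frac{825587}{4}$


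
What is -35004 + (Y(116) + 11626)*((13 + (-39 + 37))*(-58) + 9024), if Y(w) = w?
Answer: 98433408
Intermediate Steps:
-35004 + (Y(116) + 11626)*((13 + (-39 + 37))*(-58) + 9024) = -35004 + (116 + 11626)*((13 + (-39 + 37))*(-58) + 9024) = -35004 + 11742*((13 - 2)*(-58) + 9024) = -35004 + 11742*(11*(-58) + 9024) = -35004 + 11742*(-638 + 9024) = -35004 + 11742*8386 = -35004 + 98468412 = 98433408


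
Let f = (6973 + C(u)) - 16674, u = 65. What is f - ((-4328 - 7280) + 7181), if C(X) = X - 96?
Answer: -5305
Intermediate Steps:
C(X) = -96 + X
f = -9732 (f = (6973 + (-96 + 65)) - 16674 = (6973 - 31) - 16674 = 6942 - 16674 = -9732)
f - ((-4328 - 7280) + 7181) = -9732 - ((-4328 - 7280) + 7181) = -9732 - (-11608 + 7181) = -9732 - 1*(-4427) = -9732 + 4427 = -5305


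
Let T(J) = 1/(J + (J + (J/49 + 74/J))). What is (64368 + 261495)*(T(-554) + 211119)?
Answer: 1045295118307237536/15194155 ≈ 6.8796e+10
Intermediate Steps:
T(J) = 1/(74/J + 99*J/49) (T(J) = 1/(J + (J + (J*(1/49) + 74/J))) = 1/(J + (J + (J/49 + 74/J))) = 1/(J + (J + (74/J + J/49))) = 1/(J + (74/J + 50*J/49)) = 1/(74/J + 99*J/49))
(64368 + 261495)*(T(-554) + 211119) = (64368 + 261495)*(49*(-554)/(3626 + 99*(-554)**2) + 211119) = 325863*(49*(-554)/(3626 + 99*306916) + 211119) = 325863*(49*(-554)/(3626 + 30384684) + 211119) = 325863*(49*(-554)/30388310 + 211119) = 325863*(49*(-554)*(1/30388310) + 211119) = 325863*(-13573/15194155 + 211119) = 325863*(3207774795872/15194155) = 1045295118307237536/15194155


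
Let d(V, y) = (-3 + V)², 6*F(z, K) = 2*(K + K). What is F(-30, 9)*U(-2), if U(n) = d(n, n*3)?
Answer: 150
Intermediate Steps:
F(z, K) = 2*K/3 (F(z, K) = (2*(K + K))/6 = (2*(2*K))/6 = (4*K)/6 = 2*K/3)
U(n) = (-3 + n)²
F(-30, 9)*U(-2) = ((⅔)*9)*(-3 - 2)² = 6*(-5)² = 6*25 = 150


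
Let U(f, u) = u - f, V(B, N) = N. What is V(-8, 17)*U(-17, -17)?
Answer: 0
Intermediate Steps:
V(-8, 17)*U(-17, -17) = 17*(-17 - 1*(-17)) = 17*(-17 + 17) = 17*0 = 0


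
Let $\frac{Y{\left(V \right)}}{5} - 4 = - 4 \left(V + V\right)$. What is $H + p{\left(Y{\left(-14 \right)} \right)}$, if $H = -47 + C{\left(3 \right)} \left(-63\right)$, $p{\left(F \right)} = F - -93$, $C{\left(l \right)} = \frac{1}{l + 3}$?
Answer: $\frac{1231}{2} \approx 615.5$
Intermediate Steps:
$Y{\left(V \right)} = 20 - 40 V$ ($Y{\left(V \right)} = 20 + 5 \left(- 4 \left(V + V\right)\right) = 20 + 5 \left(- 4 \cdot 2 V\right) = 20 + 5 \left(- 8 V\right) = 20 - 40 V$)
$C{\left(l \right)} = \frac{1}{3 + l}$
$p{\left(F \right)} = 93 + F$ ($p{\left(F \right)} = F + 93 = 93 + F$)
$H = - \frac{115}{2}$ ($H = -47 + \frac{1}{3 + 3} \left(-63\right) = -47 + \frac{1}{6} \left(-63\right) = -47 - \frac{21}{2} = - \frac{115}{2} \approx -57.5$)
$H + p{\left(Y{\left(-14 \right)} \right)} = - \frac{115}{2} + \left(93 + \left(20 - -560\right)\right) = - \frac{115}{2} + \left(93 + \left(20 + 560\right)\right) = - \frac{115}{2} + \left(93 + 580\right) = - \frac{115}{2} + 673 = \frac{1231}{2}$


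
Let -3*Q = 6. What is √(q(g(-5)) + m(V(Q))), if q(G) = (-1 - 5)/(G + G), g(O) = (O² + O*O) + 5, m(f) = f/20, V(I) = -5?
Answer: I*√3685/110 ≈ 0.55186*I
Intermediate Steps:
Q = -2 (Q = -⅓*6 = -2)
m(f) = f/20 (m(f) = f*(1/20) = f/20)
g(O) = 5 + 2*O² (g(O) = (O² + O²) + 5 = 2*O² + 5 = 5 + 2*O²)
q(G) = -3/G (q(G) = -6*1/(2*G) = -3/G)
√(q(g(-5)) + m(V(Q))) = √(-3/(5 + 2*(-5)²) + (1/20)*(-5)) = √(-3/(5 + 2*25) - ¼) = √(-3/(5 + 50) - ¼) = √(-3/55 - ¼) = √(-67/220) = I*√3685/110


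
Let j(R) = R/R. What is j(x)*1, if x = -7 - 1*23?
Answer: 1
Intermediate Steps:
x = -30 (x = -7 - 23 = -30)
j(R) = 1
j(x)*1 = 1*1 = 1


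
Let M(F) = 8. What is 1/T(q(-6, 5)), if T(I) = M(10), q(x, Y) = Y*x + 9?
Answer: ⅛ ≈ 0.12500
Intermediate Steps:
q(x, Y) = 9 + Y*x
T(I) = 8
1/T(q(-6, 5)) = 1/8 = ⅛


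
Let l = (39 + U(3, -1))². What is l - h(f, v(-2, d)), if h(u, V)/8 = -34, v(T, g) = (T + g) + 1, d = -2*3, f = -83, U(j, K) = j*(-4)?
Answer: 1001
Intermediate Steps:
U(j, K) = -4*j
d = -6
v(T, g) = 1 + T + g
l = 729 (l = (39 - 4*3)² = (39 - 12)² = 27² = 729)
h(u, V) = -272 (h(u, V) = 8*(-34) = -272)
l - h(f, v(-2, d)) = 729 - 1*(-272) = 729 + 272 = 1001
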